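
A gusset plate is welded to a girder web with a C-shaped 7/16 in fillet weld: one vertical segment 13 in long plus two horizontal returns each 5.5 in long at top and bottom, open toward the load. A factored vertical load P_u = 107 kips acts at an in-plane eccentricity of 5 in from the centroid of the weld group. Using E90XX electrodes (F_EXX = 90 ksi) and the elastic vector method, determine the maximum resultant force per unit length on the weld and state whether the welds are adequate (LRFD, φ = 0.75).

f_max ≈ 9.01 kip/in; adequate

Total weld length L_w = 24 in. Treat welds as unit-width lines.
Centroid: x̄ = 2×5.5×2.75 / 24 = 1.26 in from the vertical weld.
Polar moment about centroid: J = I_x + I_y = [13³/12 + 2×5.5×6.5²] + [13×1.26² + 2(5.5³/12 + 5.5×1.49²)] = 720.6 in³.
Direct shear f_v = P/L_w = 107 / 24 = 4.458 kip/in (vertical).
Torsion M = P·e = 107 × 5 = 535 kip·in.
Critical point at (x, y) = (4.24, 6.5) from centroid. f_tx = M·y/J = 4.826 kip/in; f_ty = M·x/J = 3.148 kip/in.
Resultant f_max = √[f_tx² + (f_v + f_ty)²] = √[4.826² + (4.458 + 3.148)²] = 9.008 kip/in.
Capacity per unit length: φr_n = 0.75 × 0.6 × 90 × (0.707 × 0.4375) = 12.53 kip/in.
9.008 ≤ 12.53 → adequate.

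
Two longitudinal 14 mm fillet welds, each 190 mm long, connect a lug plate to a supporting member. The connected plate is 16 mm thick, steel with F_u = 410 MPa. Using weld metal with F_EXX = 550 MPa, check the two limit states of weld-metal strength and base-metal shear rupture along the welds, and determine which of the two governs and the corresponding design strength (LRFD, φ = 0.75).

φR_n ≈ 931 kN (weld metal governs)

t_e = 0.707 × 14 = 9.898 mm; L = 380 mm.
Weld metal: φR_n = 0.75 × 0.6 × 550 × 9.898 × 380 × 10⁻³ = 930.9 kN.
Base metal (shear rupture): φR_n = 0.75 × 0.6 × 410 × 16 × 380 × 10⁻³ = 1122 kN.
Governing: weld metal.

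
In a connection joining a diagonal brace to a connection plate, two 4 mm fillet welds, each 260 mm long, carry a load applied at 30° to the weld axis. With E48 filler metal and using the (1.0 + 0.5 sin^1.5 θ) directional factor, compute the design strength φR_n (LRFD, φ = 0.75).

E48XX → F_EXX = 480 MPa.
t_e = 0.707 × 4 = 2.828 mm; A_we = 2.828 × 520 = 1471 mm².
Directional factor: 1.0 + 0.5 sin^1.5(30°) = 1.177.
F_nw = 0.6 × 480 × 1.177 = 338.9 MPa.
φR_n = 0.75 × 338.9 × 1471 × 10⁻³ = 373.8 kN.

φR_n ≈ 374 kN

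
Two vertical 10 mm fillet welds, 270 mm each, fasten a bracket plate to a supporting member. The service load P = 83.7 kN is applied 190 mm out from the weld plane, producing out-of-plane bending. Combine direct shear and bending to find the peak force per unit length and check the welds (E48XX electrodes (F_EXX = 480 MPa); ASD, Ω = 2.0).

f_max ≈ 673 N/mm; adequate

L_w = 2 × 270 = 540 mm; section modulus (unit throat) S = 2 × L²/6 = 24300 mm².
Direct shear f_v = P/L_w = 83.7×10³/540 = 155 N/mm.
Moment M = P × e = 83.7×10³ × 190 = 15903000 N·mm; bending f_b = M/S = 654.4 N/mm.
f_max = √(f_v² + f_b²) = √(155² + 654.4²) = 672.5 N/mm.
r_n/Ω = (1/2.0) × 0.6 × 480 × (0.707 × 10) = 1018 N/mm → adequate.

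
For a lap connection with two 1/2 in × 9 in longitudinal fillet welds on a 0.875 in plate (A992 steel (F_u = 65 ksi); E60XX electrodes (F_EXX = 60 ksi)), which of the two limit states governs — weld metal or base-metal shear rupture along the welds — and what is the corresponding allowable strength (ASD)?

R_n/Ω ≈ 115 kip (weld metal governs)

t_e = 0.707 × 0.5 = 0.3535 in; L = 18 in.
Weld metal: R_n/Ω = (1/2.0) × 0.6 × 60 × 0.3535 × 18 = 114.5 kip.
Base metal (shear rupture): R_n/Ω = (1/2.0) × 0.6 × 65 × 0.875 × 18 = 307.1 kip.
Governing: weld metal.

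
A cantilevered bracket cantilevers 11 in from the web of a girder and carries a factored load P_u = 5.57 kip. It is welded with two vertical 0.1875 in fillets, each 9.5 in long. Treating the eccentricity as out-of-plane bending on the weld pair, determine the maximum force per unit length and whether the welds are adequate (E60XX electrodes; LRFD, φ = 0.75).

E60XX → F_EXX = 60 ksi.
L_w = 2 × 9.5 = 19 in; section modulus (unit throat) S = 2 × L²/6 = 30.08 in².
Direct shear f_v = P/L_w = 5.57/19 = 0.2932 kip/in.
Moment M = P × e = 5.57 × 11 = 61.27 kip·in; bending f_b = M/S = 2.037 kip/in.
f_max = √(f_v² + f_b²) = √(0.2932² + 2.037²) = 2.058 kip/in.
φr_n = 0.75 × 0.6 × 60 × (0.707 × 0.1875) = 3.579 kip/in → adequate.

f_max ≈ 2.06 kip/in; adequate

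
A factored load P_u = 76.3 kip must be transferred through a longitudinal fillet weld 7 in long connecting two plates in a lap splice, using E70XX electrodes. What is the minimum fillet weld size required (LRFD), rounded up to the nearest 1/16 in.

w = 1/2 in

E70XX → F_EXX = 70 ksi.
Total weld length L = 7 in.
Required throat t_e = P_u / (φ × 0.6 F_EXX × L) = 76.3 / (0.75 × 0.6 × 70 × 7) = 0.346 in.
Required leg w = t_e / 0.707 = 0.4894 in → use 1/2 in.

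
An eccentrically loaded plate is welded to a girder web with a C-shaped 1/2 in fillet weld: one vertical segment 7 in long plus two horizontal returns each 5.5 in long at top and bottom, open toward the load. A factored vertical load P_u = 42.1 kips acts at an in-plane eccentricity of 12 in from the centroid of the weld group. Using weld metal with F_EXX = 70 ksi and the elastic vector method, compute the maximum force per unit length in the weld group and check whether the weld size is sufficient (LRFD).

Total weld length L_w = 18 in. Treat welds as unit-width lines.
Centroid: x̄ = 2×5.5×2.75 / 18 = 1.681 in from the vertical weld.
Polar moment about centroid: J = I_x + I_y = [7³/12 + 2×5.5×3.5²] + [7×1.681² + 2(5.5³/12 + 5.5×1.069²)] = 223.4 in³.
Direct shear f_v = P/L_w = 42.1 / 18 = 2.339 kip/in (vertical).
Torsion M = P·e = 42.1 × 12 = 505.2 kip·in.
Critical point at (x, y) = (3.819, 3.5) from centroid. f_tx = M·y/J = 7.914 kip/in; f_ty = M·x/J = 8.637 kip/in.
Resultant f_max = √[f_tx² + (f_v + f_ty)²] = √[7.914² + (2.339 + 8.637)²] = 13.53 kip/in.
Capacity per unit length: φr_n = 0.75 × 0.6 × 70 × (0.707 × 0.5) = 11.14 kip/in.
13.53 > 11.14 → NOT adequate.

f_max ≈ 13.5 kip/in; NOT adequate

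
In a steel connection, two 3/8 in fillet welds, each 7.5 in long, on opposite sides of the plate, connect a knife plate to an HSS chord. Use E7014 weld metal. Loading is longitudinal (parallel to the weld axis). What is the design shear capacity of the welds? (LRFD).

φR_n ≈ 125 kips

E70XX → F_EXX = 70 ksi.
Effective throat t_e = 0.707 × 0.375 = 0.2651 in.
Total length L = 15 in; A_we = 0.2651 × 15 = 3.977 in².
F_nw = 0.6 F_EXX = 0.6 × 70 = 42 ksi.
φR_n = 0.75 × 42 × 3.977 = 125.3 kips.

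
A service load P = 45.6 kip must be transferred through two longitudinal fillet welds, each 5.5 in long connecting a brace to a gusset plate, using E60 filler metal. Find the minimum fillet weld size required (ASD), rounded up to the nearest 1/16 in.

w = 3/8 in

E60XX → F_EXX = 60 ksi.
Total weld length L = 11 in.
Required throat t_e = P × Ω / (0.6 F_EXX × L) = 45.6 × 2.0 / (0.6 × 60 × 11) = 0.2303 in.
Required leg w = t_e / 0.707 = 0.3257 in → use 3/8 in.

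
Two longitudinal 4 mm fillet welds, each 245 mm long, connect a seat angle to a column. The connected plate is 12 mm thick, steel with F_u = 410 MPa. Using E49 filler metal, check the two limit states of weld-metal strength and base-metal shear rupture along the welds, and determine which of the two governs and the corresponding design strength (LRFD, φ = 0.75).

φR_n ≈ 306 kN (weld metal governs)

E49XX → F_EXX = 490 MPa.
t_e = 0.707 × 4 = 2.828 mm; L = 490 mm.
Weld metal: φR_n = 0.75 × 0.6 × 490 × 2.828 × 490 × 10⁻³ = 305.6 kN.
Base metal (shear rupture): φR_n = 0.75 × 0.6 × 410 × 12 × 490 × 10⁻³ = 1085 kN.
Governing: weld metal.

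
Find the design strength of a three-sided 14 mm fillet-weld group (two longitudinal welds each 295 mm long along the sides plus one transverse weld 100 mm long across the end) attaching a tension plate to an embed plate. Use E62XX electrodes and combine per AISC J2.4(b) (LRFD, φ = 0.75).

E62XX → F_EXX = 620 MPa.
t_e = 0.707 × 14 = 9.898 mm.
R_nwl = 0.6 × 620 × 9.898 × 590 × 10⁻³ = 2172 kN (longitudinal, 2 welds).
R_nwt = 0.6 × 620 × 9.898 × 100 × 10⁻³ = 368.2 kN (transverse, base value).
(i) R_nwl + R_nwt = 2541 kN; (ii) 0.85 R_nwl + 1.5 R_nwt = 2399 kN.
R_n = max = 2541 kN [governs: (i)]; φR_n = 1905 kN.

φR_n ≈ 1910 kN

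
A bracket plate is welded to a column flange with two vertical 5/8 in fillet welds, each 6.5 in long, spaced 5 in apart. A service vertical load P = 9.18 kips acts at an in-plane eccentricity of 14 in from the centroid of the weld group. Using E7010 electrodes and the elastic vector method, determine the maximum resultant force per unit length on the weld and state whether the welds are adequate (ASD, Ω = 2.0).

E70XX → F_EXX = 70 ksi.
Total weld length L_w = 13 in. Treat welds as unit-width lines.
Polar moment about centroid: J = 2[d³/12 + d(b/2)²] = 2[6.5³/12 + 6.5×2.5²] = 127 in³.
Direct shear f_v = P/L_w = 9.18 / 13 = 0.7062 kip/in (vertical).
Torsion M = P·e = 9.18 × 14 = 128.52 kip·in.
Critical point at (x, y) = (2.5, 3.25) from centroid. f_tx = M·y/J = 3.288 kip/in; f_ty = M·x/J = 2.53 kip/in.
Resultant f_max = √[f_tx² + (f_v + f_ty)²] = √[3.288² + (0.7062 + 2.53)²] = 4.613 kip/in.
Capacity per unit length: r_n/Ω = (1/2.0) × 0.6 × 70 × (0.707 × 0.625) = 9.279 kip/in.
4.613 ≤ 9.279 → adequate.

f_max ≈ 4.61 kip/in; adequate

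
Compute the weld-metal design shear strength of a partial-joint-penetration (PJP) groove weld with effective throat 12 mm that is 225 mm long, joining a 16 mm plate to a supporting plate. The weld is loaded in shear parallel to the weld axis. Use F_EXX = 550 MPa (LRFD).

φR_n ≈ 668 kN

Effective throat (given) t_e = 12 mm.
A_we = 12 × 225 = 2700 mm².
F_nw = 0.6 F_EXX = 330 MPa.
φR_n = 0.75 × 330 × 2700 × 10⁻³ = 668.2 kN.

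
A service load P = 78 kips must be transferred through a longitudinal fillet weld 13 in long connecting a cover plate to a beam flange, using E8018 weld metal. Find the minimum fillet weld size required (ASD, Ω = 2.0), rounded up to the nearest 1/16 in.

w = 3/8 in

E80XX → F_EXX = 80 ksi.
Total weld length L = 13 in.
Required throat t_e = P × Ω / (0.6 F_EXX × L) = 78 × 2.0 / (0.6 × 80 × 13) = 0.25 in.
Required leg w = t_e / 0.707 = 0.3536 in → use 3/8 in.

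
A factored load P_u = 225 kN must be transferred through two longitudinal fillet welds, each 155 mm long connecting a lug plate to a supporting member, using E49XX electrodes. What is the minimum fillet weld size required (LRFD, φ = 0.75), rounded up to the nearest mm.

w = 5 mm

E49XX → F_EXX = 490 MPa.
Total weld length L = 310 mm.
Required throat t_e = P_u / (φ × 0.6 F_EXX × L) = 225 / (0.75 × 0.6 × 490 × 310 × 10⁻³) = 3.292 mm.
Required leg w = t_e / 0.707 = 4.656 mm → use 5 mm.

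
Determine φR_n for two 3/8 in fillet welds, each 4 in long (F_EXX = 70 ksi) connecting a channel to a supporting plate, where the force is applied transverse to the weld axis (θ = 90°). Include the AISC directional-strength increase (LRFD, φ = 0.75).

φR_n ≈ 100 kips

t_e = 0.707 × 0.375 = 0.2651 in; A_we = 0.2651 × 8 = 2.121 in².
Directional factor: 1.0 + 0.5 sin^1.5(90°) = 1.5.
F_nw = 0.6 × 70 × 1.5 = 63 ksi.
φR_n = 0.75 × 63 × 2.121 = 100.2 kips.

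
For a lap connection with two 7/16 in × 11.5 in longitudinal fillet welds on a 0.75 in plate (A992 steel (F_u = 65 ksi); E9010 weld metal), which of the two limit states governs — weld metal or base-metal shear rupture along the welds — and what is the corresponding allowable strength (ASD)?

R_n/Ω ≈ 192 kips (weld metal governs)

E90XX → F_EXX = 90 ksi.
t_e = 0.707 × 0.4375 = 0.3093 in; L = 23 in.
Weld metal: R_n/Ω = (1/2.0) × 0.6 × 90 × 0.3093 × 23 = 192.1 kips.
Base metal (shear rupture): R_n/Ω = (1/2.0) × 0.6 × 65 × 0.75 × 23 = 336.4 kips.
Governing: weld metal.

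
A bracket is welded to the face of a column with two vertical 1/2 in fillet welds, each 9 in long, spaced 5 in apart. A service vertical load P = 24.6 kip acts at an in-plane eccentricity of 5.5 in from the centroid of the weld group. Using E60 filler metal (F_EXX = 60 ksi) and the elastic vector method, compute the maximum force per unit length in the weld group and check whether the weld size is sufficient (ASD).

Total weld length L_w = 18 in. Treat welds as unit-width lines.
Polar moment about centroid: J = 2[d³/12 + d(b/2)²] = 2[9³/12 + 9×2.5²] = 234 in³.
Direct shear f_v = P/L_w = 24.6 / 18 = 1.367 kip/in (vertical).
Torsion M = P·e = 24.6 × 5.5 = 135.3 kip·in.
Critical point at (x, y) = (2.5, 4.5) from centroid. f_tx = M·y/J = 2.602 kip/in; f_ty = M·x/J = 1.446 kip/in.
Resultant f_max = √[f_tx² + (f_v + f_ty)²] = √[2.602² + (1.367 + 1.446)²] = 3.831 kip/in.
Capacity per unit length: r_n/Ω = (1/2.0) × 0.6 × 60 × (0.707 × 0.5) = 6.363 kip/in.
3.831 ≤ 6.363 → adequate.

f_max ≈ 3.83 kip/in; adequate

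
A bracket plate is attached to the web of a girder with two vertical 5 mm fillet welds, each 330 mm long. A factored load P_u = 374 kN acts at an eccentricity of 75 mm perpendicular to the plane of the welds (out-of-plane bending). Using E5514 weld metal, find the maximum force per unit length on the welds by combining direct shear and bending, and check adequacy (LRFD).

f_max ≈ 958 N/mm; NOT adequate

E55XX → F_EXX = 550 MPa.
L_w = 2 × 330 = 660 mm; section modulus (unit throat) S = 2 × L²/6 = 36300 mm².
Direct shear f_v = P/L_w = 374×10³/660 = 566.7 N/mm.
Moment M = P × e = 374×10³ × 75 = 28050000 N·mm; bending f_b = M/S = 772.7 N/mm.
f_max = √(f_v² + f_b²) = √(566.7² + 772.7²) = 958.2 N/mm.
φr_n = 0.75 × 0.6 × 550 × (0.707 × 5) = 874.9 N/mm → NOT adequate.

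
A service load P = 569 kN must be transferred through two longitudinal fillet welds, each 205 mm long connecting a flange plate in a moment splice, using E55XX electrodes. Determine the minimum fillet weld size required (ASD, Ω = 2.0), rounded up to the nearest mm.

w = 12 mm

E55XX → F_EXX = 550 MPa.
Total weld length L = 410 mm.
Required throat t_e = P × Ω / (0.6 F_EXX × L) = 569 × 2.0 / (0.6 × 550 × 410 × 10⁻³) = 8.411 mm.
Required leg w = t_e / 0.707 = 11.9 mm → use 12 mm.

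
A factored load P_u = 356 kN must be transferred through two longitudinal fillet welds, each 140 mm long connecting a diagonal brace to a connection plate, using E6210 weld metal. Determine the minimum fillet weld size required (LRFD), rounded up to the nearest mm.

E62XX → F_EXX = 620 MPa.
Total weld length L = 280 mm.
Required throat t_e = P_u / (φ × 0.6 F_EXX × L) = 356 / (0.75 × 0.6 × 620 × 280 × 10⁻³) = 4.557 mm.
Required leg w = t_e / 0.707 = 6.446 mm → use 7 mm.

w = 7 mm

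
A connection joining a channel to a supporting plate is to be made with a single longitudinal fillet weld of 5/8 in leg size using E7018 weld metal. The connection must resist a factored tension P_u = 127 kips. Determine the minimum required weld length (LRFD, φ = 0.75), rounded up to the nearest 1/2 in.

E70XX → F_EXX = 70 ksi.
Throat t_e = 0.707 × 0.625 = 0.4419 in.
φr_n = 0.75 × 0.6 × 70 × 0.4419 = 13.92 kips/in.
L_req = P_u / φr_n = 127 / 13.92 = 9.124 in total.
Round up → use L = 9.5 in.

L = 9.5 in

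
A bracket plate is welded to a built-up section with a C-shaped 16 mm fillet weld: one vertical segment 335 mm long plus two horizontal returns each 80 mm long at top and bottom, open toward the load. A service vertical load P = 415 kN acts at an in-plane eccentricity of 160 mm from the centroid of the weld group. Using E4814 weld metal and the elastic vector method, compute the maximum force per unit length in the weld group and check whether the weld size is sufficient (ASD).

f_max ≈ 1990 N/mm; NOT adequate

E48XX → F_EXX = 480 MPa.
Total weld length L_w = 495 mm. Treat welds as unit-width lines.
Centroid: x̄ = 2×80×40 / 495 = 12.93 mm from the vertical weld.
Polar moment about centroid: J = I_x + I_y = [335³/12 + 2×80×167.5²] + [335×12.93² + 2(80³/12 + 80×27.07²)] = 7881000 mm³.
Direct shear f_v = P/L_w = 415×10³ / 495 = 838.4 N/mm (vertical).
Torsion M = P·e = 415×10³ × 160 = 66400000 N·mm.
Critical point at (x, y) = (67.07, 167.5) from centroid. f_tx = M·y/J = 1411 N/mm; f_ty = M·x/J = 565.1 N/mm.
Resultant f_max = √[f_tx² + (f_v + f_ty)²] = √[1411² + (838.4 + 565.1)²] = 1990 N/mm.
Capacity per unit length: r_n/Ω = (1/2.0) × 0.6 × 480 × (0.707 × 16) = 1629 N/mm.
1990 > 1629 → NOT adequate.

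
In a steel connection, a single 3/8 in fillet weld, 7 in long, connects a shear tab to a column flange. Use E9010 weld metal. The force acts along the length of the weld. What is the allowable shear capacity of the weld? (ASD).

R_n/Ω ≈ 50.1 kips

E90XX → F_EXX = 90 ksi.
Effective throat t_e = 0.707 × 0.375 = 0.2651 in.
Total length L = 7 in; A_we = 0.2651 × 7 = 1.856 in².
F_nw = 0.6 F_EXX = 0.6 × 90 = 54 ksi.
R_n = 54 × 1.856 = 100.2 kips; R_n/Ω = 100.2/2.0 = 50.11 kips.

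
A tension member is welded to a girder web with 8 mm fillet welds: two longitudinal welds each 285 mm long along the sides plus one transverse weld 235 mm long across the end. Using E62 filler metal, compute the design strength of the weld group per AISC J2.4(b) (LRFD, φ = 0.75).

E62XX → F_EXX = 620 MPa.
t_e = 0.707 × 8 = 5.656 mm.
R_nwl = 0.6 × 620 × 5.656 × 570 × 10⁻³ = 1199 kN (longitudinal, 2 welds).
R_nwt = 0.6 × 620 × 5.656 × 235 × 10⁻³ = 494.4 kN (transverse, base value).
(i) R_nwl + R_nwt = 1694 kN; (ii) 0.85 R_nwl + 1.5 R_nwt = 1761 kN.
R_n = max = 1761 kN [governs: (ii)]; φR_n = 1321 kN.

φR_n ≈ 1320 kN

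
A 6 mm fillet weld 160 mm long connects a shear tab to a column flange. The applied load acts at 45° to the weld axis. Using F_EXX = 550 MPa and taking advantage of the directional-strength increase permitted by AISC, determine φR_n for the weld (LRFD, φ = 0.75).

φR_n ≈ 218 kN

t_e = 0.707 × 6 = 4.242 mm; A_we = 4.242 × 160 = 678.7 mm².
Directional factor: 1.0 + 0.5 sin^1.5(45°) = 1.297.
F_nw = 0.6 × 550 × 1.297 = 428.1 MPa.
φR_n = 0.75 × 428.1 × 678.7 × 10⁻³ = 217.9 kN.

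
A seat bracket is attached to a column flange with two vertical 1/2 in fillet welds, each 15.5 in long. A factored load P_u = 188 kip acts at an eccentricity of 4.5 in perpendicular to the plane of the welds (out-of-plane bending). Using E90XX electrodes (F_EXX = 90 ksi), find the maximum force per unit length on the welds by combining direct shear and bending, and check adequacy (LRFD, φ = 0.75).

f_max ≈ 12.2 kip/in; adequate

L_w = 2 × 15.5 = 31 in; section modulus (unit throat) S = 2 × L²/6 = 80.08 in².
Direct shear f_v = P/L_w = 188/31 = 6.065 kip/in.
Moment M = P × e = 188 × 4.5 = 846 kip·in; bending f_b = M/S = 10.56 kip/in.
f_max = √(f_v² + f_b²) = √(6.065² + 10.56²) = 12.18 kip/in.
φr_n = 0.75 × 0.6 × 90 × (0.707 × 0.5) = 14.32 kip/in → adequate.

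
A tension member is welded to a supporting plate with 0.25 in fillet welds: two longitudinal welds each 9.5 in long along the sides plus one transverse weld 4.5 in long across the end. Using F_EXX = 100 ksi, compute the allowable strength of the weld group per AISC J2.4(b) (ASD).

R_n/Ω ≈ 125 kips

t_e = 0.707 × 0.25 = 0.1767 in.
R_nwl = 0.6 × 100 × 0.1767 × 19 = 201.5 kips (longitudinal, 2 welds).
R_nwt = 0.6 × 100 × 0.1767 × 4.5 = 47.72 kips (transverse, base value).
(i) R_nwl + R_nwt = 249.2 kips; (ii) 0.85 R_nwl + 1.5 R_nwt = 242.9 kips.
R_n = max = 249.2 kips [governs: (i)]; R_n/Ω = 124.6 kips.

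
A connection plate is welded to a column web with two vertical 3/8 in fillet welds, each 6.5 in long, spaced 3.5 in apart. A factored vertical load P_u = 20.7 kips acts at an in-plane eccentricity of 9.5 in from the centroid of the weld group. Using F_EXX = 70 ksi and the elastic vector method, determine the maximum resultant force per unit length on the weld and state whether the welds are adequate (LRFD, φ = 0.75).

f_max ≈ 9.34 kip/in; NOT adequate

Total weld length L_w = 13 in. Treat welds as unit-width lines.
Polar moment about centroid: J = 2[d³/12 + d(b/2)²] = 2[6.5³/12 + 6.5×1.75²] = 85.58 in³.
Direct shear f_v = P/L_w = 20.7 / 13 = 1.592 kip/in (vertical).
Torsion M = P·e = 20.7 × 9.5 = 196.65 kip·in.
Critical point at (x, y) = (1.75, 3.25) from centroid. f_tx = M·y/J = 7.468 kip/in; f_ty = M·x/J = 4.021 kip/in.
Resultant f_max = √[f_tx² + (f_v + f_ty)²] = √[7.468² + (1.592 + 4.021)²] = 9.342 kip/in.
Capacity per unit length: φr_n = 0.75 × 0.6 × 70 × (0.707 × 0.375) = 8.351 kip/in.
9.342 > 8.351 → NOT adequate.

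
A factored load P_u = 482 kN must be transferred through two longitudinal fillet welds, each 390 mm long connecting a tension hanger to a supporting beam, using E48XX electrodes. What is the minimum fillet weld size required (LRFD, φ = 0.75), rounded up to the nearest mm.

E48XX → F_EXX = 480 MPa.
Total weld length L = 780 mm.
Required throat t_e = P_u / (φ × 0.6 F_EXX × L) = 482 / (0.75 × 0.6 × 480 × 780 × 10⁻³) = 2.861 mm.
Required leg w = t_e / 0.707 = 4.046 mm → use 5 mm.

w = 5 mm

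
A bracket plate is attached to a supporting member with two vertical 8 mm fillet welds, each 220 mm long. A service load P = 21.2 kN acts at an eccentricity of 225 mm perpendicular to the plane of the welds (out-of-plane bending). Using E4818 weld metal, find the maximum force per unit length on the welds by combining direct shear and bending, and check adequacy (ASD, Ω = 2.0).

E48XX → F_EXX = 480 MPa.
L_w = 2 × 220 = 440 mm; section modulus (unit throat) S = 2 × L²/6 = 16130 mm².
Direct shear f_v = P/L_w = 21.2×10³/440 = 48.18 N/mm.
Moment M = P × e = 21.2×10³ × 225 = 4770000 N·mm; bending f_b = M/S = 295.7 N/mm.
f_max = √(f_v² + f_b²) = √(48.18² + 295.7²) = 299.6 N/mm.
r_n/Ω = (1/2.0) × 0.6 × 480 × (0.707 × 8) = 814.5 N/mm → adequate.

f_max ≈ 300 N/mm; adequate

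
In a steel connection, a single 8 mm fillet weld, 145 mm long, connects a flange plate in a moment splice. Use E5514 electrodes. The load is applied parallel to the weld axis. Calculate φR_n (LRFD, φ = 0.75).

φR_n ≈ 203 kN

E55XX → F_EXX = 550 MPa.
Effective throat t_e = 0.707 × 8 = 5.656 mm.
Total length L = 145 mm; A_we = 5.656 × 145 = 820.1 mm².
F_nw = 0.6 F_EXX = 0.6 × 550 = 330 MPa.
φR_n = 0.75 × 330 × 820.1 × 10⁻³ = 203 kN.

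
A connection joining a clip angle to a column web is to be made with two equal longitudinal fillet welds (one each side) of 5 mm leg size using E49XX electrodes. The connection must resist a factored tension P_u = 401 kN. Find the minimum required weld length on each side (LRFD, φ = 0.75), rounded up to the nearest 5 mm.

L = 260 mm on each side

E49XX → F_EXX = 490 MPa.
Throat t_e = 0.707 × 5 = 3.535 mm.
φr_n = 0.75 × 0.6 × 490 × 3.535 × 10⁻³ = 0.7795 kN/mm.
L_req = P_u / φr_n = 401 / 0.7795 = 514.5 mm total.
Per side: 514.5 / 2 = 257.2 mm.
Round up → use L = 260 mm on each side.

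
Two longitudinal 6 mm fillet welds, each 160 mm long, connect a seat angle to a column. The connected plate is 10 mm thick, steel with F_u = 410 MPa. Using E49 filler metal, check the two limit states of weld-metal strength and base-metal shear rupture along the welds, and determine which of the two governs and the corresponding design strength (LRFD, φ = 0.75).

E49XX → F_EXX = 490 MPa.
t_e = 0.707 × 6 = 4.242 mm; L = 320 mm.
Weld metal: φR_n = 0.75 × 0.6 × 490 × 4.242 × 320 × 10⁻³ = 299.3 kN.
Base metal (shear rupture): φR_n = 0.75 × 0.6 × 410 × 10 × 320 × 10⁻³ = 590.4 kN.
Governing: weld metal.

φR_n ≈ 299 kN (weld metal governs)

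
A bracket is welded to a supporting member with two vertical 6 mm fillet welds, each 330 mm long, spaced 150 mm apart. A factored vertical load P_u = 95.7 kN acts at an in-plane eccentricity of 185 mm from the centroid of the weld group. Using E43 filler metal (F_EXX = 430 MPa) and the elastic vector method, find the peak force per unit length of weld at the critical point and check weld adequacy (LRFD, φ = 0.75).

f_max ≈ 412 N/mm; adequate

Total weld length L_w = 660 mm. Treat welds as unit-width lines.
Polar moment about centroid: J = 2[d³/12 + d(b/2)²] = 2[330³/12 + 330×75²] = 9702000 mm³.
Direct shear f_v = P/L_w = 95.7×10³ / 660 = 145 N/mm (vertical).
Torsion M = P·e = 95.7×10³ × 185 = 17704000 N·mm.
Critical point at (x, y) = (75, 165) from centroid. f_tx = M·y/J = 301.1 N/mm; f_ty = M·x/J = 136.9 N/mm.
Resultant f_max = √[f_tx² + (f_v + f_ty)²] = √[301.1² + (145 + 136.9)²] = 412.4 N/mm.
Capacity per unit length: φr_n = 0.75 × 0.6 × 430 × (0.707 × 6) = 820.8 N/mm.
412.4 ≤ 820.8 → adequate.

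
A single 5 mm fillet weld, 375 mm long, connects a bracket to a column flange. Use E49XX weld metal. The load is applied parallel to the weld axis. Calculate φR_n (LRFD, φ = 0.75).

E49XX → F_EXX = 490 MPa.
Effective throat t_e = 0.707 × 5 = 3.535 mm.
Total length L = 375 mm; A_we = 3.535 × 375 = 1326 mm².
F_nw = 0.6 F_EXX = 0.6 × 490 = 294 MPa.
φR_n = 0.75 × 294 × 1326 × 10⁻³ = 292.3 kN.

φR_n ≈ 292 kN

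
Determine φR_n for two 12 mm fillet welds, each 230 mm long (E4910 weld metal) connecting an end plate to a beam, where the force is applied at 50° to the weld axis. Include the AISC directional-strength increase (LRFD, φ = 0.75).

φR_n ≈ 1150 kN

E49XX → F_EXX = 490 MPa.
t_e = 0.707 × 12 = 8.484 mm; A_we = 8.484 × 460 = 3903 mm².
Directional factor: 1.0 + 0.5 sin^1.5(50°) = 1.335.
F_nw = 0.6 × 490 × 1.335 = 392.6 MPa.
φR_n = 0.75 × 392.6 × 3903 × 10⁻³ = 1149 kN.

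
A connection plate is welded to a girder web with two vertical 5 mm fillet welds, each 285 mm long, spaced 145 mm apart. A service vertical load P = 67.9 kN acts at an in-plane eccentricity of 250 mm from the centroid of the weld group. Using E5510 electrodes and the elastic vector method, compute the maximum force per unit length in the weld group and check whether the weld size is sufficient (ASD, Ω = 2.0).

E55XX → F_EXX = 550 MPa.
Total weld length L_w = 570 mm. Treat welds as unit-width lines.
Polar moment about centroid: J = 2[d³/12 + d(b/2)²] = 2[285³/12 + 285×72.5²] = 6854000 mm³.
Direct shear f_v = P/L_w = 67.9×10³ / 570 = 119.1 N/mm (vertical).
Torsion M = P·e = 67.9×10³ × 250 = 16975000 N·mm.
Critical point at (x, y) = (72.5, 142.5) from centroid. f_tx = M·y/J = 352.9 N/mm; f_ty = M·x/J = 179.6 N/mm.
Resultant f_max = √[f_tx² + (f_v + f_ty)²] = √[352.9² + (119.1 + 179.6)²] = 462.3 N/mm.
Capacity per unit length: r_n/Ω = (1/2.0) × 0.6 × 550 × (0.707 × 5) = 583.3 N/mm.
462.3 ≤ 583.3 → adequate.

f_max ≈ 462 N/mm; adequate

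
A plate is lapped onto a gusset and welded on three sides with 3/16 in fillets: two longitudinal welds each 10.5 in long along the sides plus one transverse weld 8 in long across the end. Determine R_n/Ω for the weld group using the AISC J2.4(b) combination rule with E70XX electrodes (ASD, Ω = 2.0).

R_n/Ω ≈ 83.1 kips

E70XX → F_EXX = 70 ksi.
t_e = 0.707 × 0.1875 = 0.1326 in.
R_nwl = 0.6 × 70 × 0.1326 × 21 = 116.9 kips (longitudinal, 2 welds).
R_nwt = 0.6 × 70 × 0.1326 × 8 = 44.54 kips (transverse, base value).
(i) R_nwl + R_nwt = 161.5 kips; (ii) 0.85 R_nwl + 1.5 R_nwt = 166.2 kips.
R_n = max = 166.2 kips [governs: (ii)]; R_n/Ω = 83.1 kips.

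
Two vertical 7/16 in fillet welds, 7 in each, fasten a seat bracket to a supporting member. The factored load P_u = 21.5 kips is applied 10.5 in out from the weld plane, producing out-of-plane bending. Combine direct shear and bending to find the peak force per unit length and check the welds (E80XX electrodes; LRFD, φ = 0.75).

f_max ≈ 13.9 kip/in; NOT adequate

E80XX → F_EXX = 80 ksi.
L_w = 2 × 7 = 14 in; section modulus (unit throat) S = 2 × L²/6 = 16.33 in².
Direct shear f_v = P/L_w = 21.5/14 = 1.536 kip/in.
Moment M = P × e = 21.5 × 10.5 = 225.75 kip·in; bending f_b = M/S = 13.82 kip/in.
f_max = √(f_v² + f_b²) = √(1.536² + 13.82²) = 13.91 kip/in.
φr_n = 0.75 × 0.6 × 80 × (0.707 × 0.4375) = 11.14 kip/in → NOT adequate.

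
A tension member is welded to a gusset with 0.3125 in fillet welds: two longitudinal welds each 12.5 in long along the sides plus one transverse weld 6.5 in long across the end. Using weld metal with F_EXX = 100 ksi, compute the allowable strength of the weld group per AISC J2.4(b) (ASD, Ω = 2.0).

R_n/Ω ≈ 209 kip

t_e = 0.707 × 0.3125 = 0.2209 in.
R_nwl = 0.6 × 100 × 0.2209 × 25 = 331.4 kip (longitudinal, 2 welds).
R_nwt = 0.6 × 100 × 0.2209 × 6.5 = 86.17 kip (transverse, base value).
(i) R_nwl + R_nwt = 417.6 kip; (ii) 0.85 R_nwl + 1.5 R_nwt = 410.9 kip.
R_n = max = 417.6 kip [governs: (i)]; R_n/Ω = 208.8 kip.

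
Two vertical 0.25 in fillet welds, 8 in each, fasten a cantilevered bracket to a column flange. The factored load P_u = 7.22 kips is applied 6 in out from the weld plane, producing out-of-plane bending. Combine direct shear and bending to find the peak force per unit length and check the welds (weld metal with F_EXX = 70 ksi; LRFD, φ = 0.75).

L_w = 2 × 8 = 16 in; section modulus (unit throat) S = 2 × L²/6 = 21.33 in².
Direct shear f_v = P/L_w = 7.22/16 = 0.4512 kip/in.
Moment M = P × e = 7.22 × 6 = 43.32 kip·in; bending f_b = M/S = 2.031 kip/in.
f_max = √(f_v² + f_b²) = √(0.4512² + 2.031²) = 2.08 kip/in.
φr_n = 0.75 × 0.6 × 70 × (0.707 × 0.25) = 5.568 kip/in → adequate.

f_max ≈ 2.08 kip/in; adequate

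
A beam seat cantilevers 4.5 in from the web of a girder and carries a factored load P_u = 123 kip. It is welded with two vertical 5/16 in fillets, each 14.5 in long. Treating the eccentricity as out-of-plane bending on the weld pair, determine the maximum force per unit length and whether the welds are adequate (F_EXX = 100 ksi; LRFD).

f_max ≈ 8.96 kip/in; adequate

L_w = 2 × 14.5 = 29 in; section modulus (unit throat) S = 2 × L²/6 = 70.08 in².
Direct shear f_v = P/L_w = 123/29 = 4.241 kip/in.
Moment M = P × e = 123 × 4.5 = 553.5 kip·in; bending f_b = M/S = 7.898 kip/in.
f_max = √(f_v² + f_b²) = √(4.241² + 7.898²) = 8.965 kip/in.
φr_n = 0.75 × 0.6 × 100 × (0.707 × 0.3125) = 9.942 kip/in → adequate.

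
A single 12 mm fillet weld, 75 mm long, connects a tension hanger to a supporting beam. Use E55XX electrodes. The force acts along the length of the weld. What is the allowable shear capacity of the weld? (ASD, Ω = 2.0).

E55XX → F_EXX = 550 MPa.
Effective throat t_e = 0.707 × 12 = 8.484 mm.
Total length L = 75 mm; A_we = 8.484 × 75 = 636.3 mm².
F_nw = 0.6 F_EXX = 0.6 × 550 = 330 MPa.
R_n = 330 × 636.3 × 10⁻³ = 210 kN; R_n/Ω = 210/2.0 = 105 kN.

R_n/Ω ≈ 105 kN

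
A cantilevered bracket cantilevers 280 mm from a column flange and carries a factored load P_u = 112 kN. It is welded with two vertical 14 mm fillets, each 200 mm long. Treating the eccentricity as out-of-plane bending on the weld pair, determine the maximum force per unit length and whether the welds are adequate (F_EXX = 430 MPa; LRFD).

L_w = 2 × 200 = 400 mm; section modulus (unit throat) S = 2 × L²/6 = 13330 mm².
Direct shear f_v = P/L_w = 112×10³/400 = 280 N/mm.
Moment M = P × e = 112×10³ × 280 = 31360000 N·mm; bending f_b = M/S = 2352 N/mm.
f_max = √(f_v² + f_b²) = √(280² + 2352²) = 2369 N/mm.
φr_n = 0.75 × 0.6 × 430 × (0.707 × 14) = 1915 N/mm → NOT adequate.

f_max ≈ 2370 N/mm; NOT adequate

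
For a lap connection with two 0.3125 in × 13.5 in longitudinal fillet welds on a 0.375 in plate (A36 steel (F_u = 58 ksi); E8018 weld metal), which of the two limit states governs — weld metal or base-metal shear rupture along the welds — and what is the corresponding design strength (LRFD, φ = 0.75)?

φR_n ≈ 215 kip (weld metal governs)

E80XX → F_EXX = 80 ksi.
t_e = 0.707 × 0.3125 = 0.2209 in; L = 27 in.
Weld metal: φR_n = 0.75 × 0.6 × 80 × 0.2209 × 27 = 214.8 kip.
Base metal (shear rupture): φR_n = 0.75 × 0.6 × 58 × 0.375 × 27 = 264.3 kip.
Governing: weld metal.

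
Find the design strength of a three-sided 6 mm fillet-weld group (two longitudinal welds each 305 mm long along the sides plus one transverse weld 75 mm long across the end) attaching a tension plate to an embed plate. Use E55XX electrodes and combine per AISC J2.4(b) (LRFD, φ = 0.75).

φR_n ≈ 719 kN

E55XX → F_EXX = 550 MPa.
t_e = 0.707 × 6 = 4.242 mm.
R_nwl = 0.6 × 550 × 4.242 × 610 × 10⁻³ = 853.9 kN (longitudinal, 2 welds).
R_nwt = 0.6 × 550 × 4.242 × 75 × 10⁻³ = 105 kN (transverse, base value).
(i) R_nwl + R_nwt = 958.9 kN; (ii) 0.85 R_nwl + 1.5 R_nwt = 883.3 kN.
R_n = max = 958.9 kN [governs: (i)]; φR_n = 719.2 kN.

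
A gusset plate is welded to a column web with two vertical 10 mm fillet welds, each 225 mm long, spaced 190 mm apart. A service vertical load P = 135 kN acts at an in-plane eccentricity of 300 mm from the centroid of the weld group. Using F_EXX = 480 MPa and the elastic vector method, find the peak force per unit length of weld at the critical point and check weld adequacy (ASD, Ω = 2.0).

Total weld length L_w = 450 mm. Treat welds as unit-width lines.
Polar moment about centroid: J = 2[d³/12 + d(b/2)²] = 2[225³/12 + 225×95²] = 5960000 mm³.
Direct shear f_v = P/L_w = 135×10³ / 450 = 300 N/mm (vertical).
Torsion M = P·e = 135×10³ × 300 = 40500000 N·mm.
Critical point at (x, y) = (95, 112.5) from centroid. f_tx = M·y/J = 764.5 N/mm; f_ty = M·x/J = 645.6 N/mm.
Resultant f_max = √[f_tx² + (f_v + f_ty)²] = √[764.5² + (300 + 645.6)²] = 1216 N/mm.
Capacity per unit length: r_n/Ω = (1/2.0) × 0.6 × 480 × (0.707 × 10) = 1018 N/mm.
1216 > 1018 → NOT adequate.

f_max ≈ 1220 N/mm; NOT adequate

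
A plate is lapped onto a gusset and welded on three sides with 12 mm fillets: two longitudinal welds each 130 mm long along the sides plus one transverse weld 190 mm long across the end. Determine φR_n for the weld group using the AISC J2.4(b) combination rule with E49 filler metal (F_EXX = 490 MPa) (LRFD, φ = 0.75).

φR_n ≈ 947 kN

t_e = 0.707 × 12 = 8.484 mm.
R_nwl = 0.6 × 490 × 8.484 × 260 × 10⁻³ = 648.5 kN (longitudinal, 2 welds).
R_nwt = 0.6 × 490 × 8.484 × 190 × 10⁻³ = 473.9 kN (transverse, base value).
(i) R_nwl + R_nwt = 1122 kN; (ii) 0.85 R_nwl + 1.5 R_nwt = 1262 kN.
R_n = max = 1262 kN [governs: (ii)]; φR_n = 946.6 kN.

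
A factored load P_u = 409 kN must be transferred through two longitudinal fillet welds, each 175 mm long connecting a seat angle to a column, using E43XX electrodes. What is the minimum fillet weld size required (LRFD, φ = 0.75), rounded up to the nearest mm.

w = 9 mm

E43XX → F_EXX = 430 MPa.
Total weld length L = 350 mm.
Required throat t_e = P_u / (φ × 0.6 F_EXX × L) = 409 / (0.75 × 0.6 × 430 × 350 × 10⁻³) = 6.039 mm.
Required leg w = t_e / 0.707 = 8.542 mm → use 9 mm.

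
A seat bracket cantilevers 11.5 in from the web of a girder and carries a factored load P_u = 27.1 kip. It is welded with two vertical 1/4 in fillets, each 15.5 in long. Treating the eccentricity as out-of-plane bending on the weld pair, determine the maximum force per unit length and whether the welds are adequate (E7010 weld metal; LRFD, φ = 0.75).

E70XX → F_EXX = 70 ksi.
L_w = 2 × 15.5 = 31 in; section modulus (unit throat) S = 2 × L²/6 = 80.08 in².
Direct shear f_v = P/L_w = 27.1/31 = 0.8742 kip/in.
Moment M = P × e = 27.1 × 11.5 = 311.65 kip·in; bending f_b = M/S = 3.892 kip/in.
f_max = √(f_v² + f_b²) = √(0.8742² + 3.892²) = 3.989 kip/in.
φr_n = 0.75 × 0.6 × 70 × (0.707 × 0.25) = 5.568 kip/in → adequate.

f_max ≈ 3.99 kip/in; adequate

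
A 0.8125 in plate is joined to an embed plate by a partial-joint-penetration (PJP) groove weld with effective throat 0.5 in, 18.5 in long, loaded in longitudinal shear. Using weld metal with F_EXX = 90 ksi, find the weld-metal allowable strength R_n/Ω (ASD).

Effective throat (given) t_e = 0.5 in.
A_we = 0.5 × 18.5 = 9.25 in².
F_nw = 0.6 F_EXX = 54 ksi.
R_n/Ω = (54 × 9.25) / 2.0 = 249.8 kip.

R_n/Ω ≈ 250 kip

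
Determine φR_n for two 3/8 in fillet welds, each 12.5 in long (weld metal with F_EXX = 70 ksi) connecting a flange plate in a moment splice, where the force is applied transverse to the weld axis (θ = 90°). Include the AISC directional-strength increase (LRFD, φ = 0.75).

φR_n ≈ 313 kips

t_e = 0.707 × 0.375 = 0.2651 in; A_we = 0.2651 × 25 = 6.628 in².
Directional factor: 1.0 + 0.5 sin^1.5(90°) = 1.5.
F_nw = 0.6 × 70 × 1.5 = 63 ksi.
φR_n = 0.75 × 63 × 6.628 = 313.2 kips.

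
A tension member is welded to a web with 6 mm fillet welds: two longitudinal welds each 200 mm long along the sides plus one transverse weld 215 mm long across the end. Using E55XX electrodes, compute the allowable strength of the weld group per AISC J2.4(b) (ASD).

E55XX → F_EXX = 550 MPa.
t_e = 0.707 × 6 = 4.242 mm.
R_nwl = 0.6 × 550 × 4.242 × 400 × 10⁻³ = 559.9 kN (longitudinal, 2 welds).
R_nwt = 0.6 × 550 × 4.242 × 215 × 10⁻³ = 301 kN (transverse, base value).
(i) R_nwl + R_nwt = 860.9 kN; (ii) 0.85 R_nwl + 1.5 R_nwt = 927.4 kN.
R_n = max = 927.4 kN [governs: (ii)]; R_n/Ω = 463.7 kN.

R_n/Ω ≈ 464 kN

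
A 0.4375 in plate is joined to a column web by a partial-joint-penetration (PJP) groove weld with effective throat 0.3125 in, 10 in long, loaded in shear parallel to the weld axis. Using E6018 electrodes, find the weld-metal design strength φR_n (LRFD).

E60XX → F_EXX = 60 ksi.
Effective throat (given) t_e = 0.3125 in.
A_we = 0.3125 × 10 = 3.125 in².
F_nw = 0.6 F_EXX = 36 ksi.
φR_n = 0.75 × 36 × 3.125 = 84.38 kip.

φR_n ≈ 84.4 kip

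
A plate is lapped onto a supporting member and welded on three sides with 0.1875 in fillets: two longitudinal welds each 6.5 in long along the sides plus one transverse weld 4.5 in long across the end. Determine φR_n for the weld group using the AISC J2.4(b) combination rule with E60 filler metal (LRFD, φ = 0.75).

E60XX → F_EXX = 60 ksi.
t_e = 0.707 × 0.1875 = 0.1326 in.
R_nwl = 0.6 × 60 × 0.1326 × 13 = 62.04 kips (longitudinal, 2 welds).
R_nwt = 0.6 × 60 × 0.1326 × 4.5 = 21.48 kips (transverse, base value).
(i) R_nwl + R_nwt = 83.51 kips; (ii) 0.85 R_nwl + 1.5 R_nwt = 84.95 kips.
R_n = max = 84.95 kips [governs: (ii)]; φR_n = 63.71 kips.

φR_n ≈ 63.7 kips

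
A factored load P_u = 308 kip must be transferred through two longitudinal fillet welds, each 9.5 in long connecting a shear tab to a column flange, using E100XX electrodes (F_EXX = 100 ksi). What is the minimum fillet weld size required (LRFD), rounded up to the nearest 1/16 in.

Total weld length L = 19 in.
Required throat t_e = P_u / (φ × 0.6 F_EXX × L) = 308 / (0.75 × 0.6 × 100 × 19) = 0.3602 in.
Required leg w = t_e / 0.707 = 0.5095 in → use 9/16 in.

w = 9/16 in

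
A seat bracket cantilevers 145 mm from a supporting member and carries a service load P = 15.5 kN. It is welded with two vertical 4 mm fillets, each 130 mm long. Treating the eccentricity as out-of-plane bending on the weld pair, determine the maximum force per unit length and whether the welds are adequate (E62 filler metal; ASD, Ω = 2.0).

E62XX → F_EXX = 620 MPa.
L_w = 2 × 130 = 260 mm; section modulus (unit throat) S = 2 × L²/6 = 5633 mm².
Direct shear f_v = P/L_w = 15.5×10³/260 = 59.62 N/mm.
Moment M = P × e = 15.5×10³ × 145 = 2247500 N·mm; bending f_b = M/S = 399 N/mm.
f_max = √(f_v² + f_b²) = √(59.62² + 399²) = 403.4 N/mm.
r_n/Ω = (1/2.0) × 0.6 × 620 × (0.707 × 4) = 526 N/mm → adequate.

f_max ≈ 403 N/mm; adequate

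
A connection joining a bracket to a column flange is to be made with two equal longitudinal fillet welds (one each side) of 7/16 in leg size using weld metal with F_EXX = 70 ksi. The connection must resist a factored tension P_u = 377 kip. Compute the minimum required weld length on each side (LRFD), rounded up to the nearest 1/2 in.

Throat t_e = 0.707 × 0.4375 = 0.3093 in.
φr_n = 0.75 × 0.6 × 70 × 0.3093 = 9.743 kip/in.
L_req = P_u / φr_n = 377 / 9.743 = 38.69 in total.
Per side: 38.69 / 2 = 19.35 in.
Round up → use L = 19.5 in on each side.

L = 19.5 in on each side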